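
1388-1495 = -107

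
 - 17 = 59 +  - 76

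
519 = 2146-1627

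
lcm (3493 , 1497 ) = 10479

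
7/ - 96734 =-7/96734 = -0.00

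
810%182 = 82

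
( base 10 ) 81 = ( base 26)33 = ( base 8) 121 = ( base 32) 2H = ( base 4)1101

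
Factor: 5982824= 2^3*747853^1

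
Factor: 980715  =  3^1*5^1*65381^1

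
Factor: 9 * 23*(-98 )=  - 20286  =  - 2^1* 3^2*7^2*23^1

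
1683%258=135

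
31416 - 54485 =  - 23069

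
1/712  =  1/712=0.00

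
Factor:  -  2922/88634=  - 3/91 = - 3^1*7^( - 1)*13^(-1 )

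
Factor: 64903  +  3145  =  68048  =  2^4*4253^1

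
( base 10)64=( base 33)1v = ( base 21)31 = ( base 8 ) 100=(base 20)34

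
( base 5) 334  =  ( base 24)3m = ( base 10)94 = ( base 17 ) 59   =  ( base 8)136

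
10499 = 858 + 9641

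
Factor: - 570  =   - 2^1*3^1*5^1*19^1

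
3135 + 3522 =6657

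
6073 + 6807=12880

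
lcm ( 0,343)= 0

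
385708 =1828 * 211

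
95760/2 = 47880 = 47880.00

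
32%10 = 2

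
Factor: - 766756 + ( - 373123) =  - 1139879 = -  13^1 * 87683^1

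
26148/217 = 26148/217 = 120.50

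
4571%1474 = 149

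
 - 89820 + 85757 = -4063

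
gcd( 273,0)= 273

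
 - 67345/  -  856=78 + 577/856 = 78.67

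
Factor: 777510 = 2^1*3^2*5^1 *53^1 * 163^1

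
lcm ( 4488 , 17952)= 17952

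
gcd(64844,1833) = 13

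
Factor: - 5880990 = -2^1*3^1*5^1*196033^1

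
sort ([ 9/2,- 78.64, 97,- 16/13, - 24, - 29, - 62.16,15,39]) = [-78.64 , - 62.16, - 29, - 24, - 16/13,9/2, 15, 39, 97]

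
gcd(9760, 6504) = 8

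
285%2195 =285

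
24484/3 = 8161 + 1/3 = 8161.33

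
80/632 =10/79 =0.13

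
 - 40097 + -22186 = -62283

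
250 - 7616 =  - 7366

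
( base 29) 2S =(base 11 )79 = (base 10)86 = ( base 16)56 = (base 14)62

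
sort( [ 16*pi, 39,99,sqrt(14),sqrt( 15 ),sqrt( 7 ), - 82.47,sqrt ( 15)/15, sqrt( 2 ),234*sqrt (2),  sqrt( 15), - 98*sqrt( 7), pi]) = [ - 98*sqrt(7 ), - 82.47,sqrt( 15 )/15, sqrt( 2),sqrt(7),pi,sqrt(14 ),sqrt ( 15 ),  sqrt( 15), 39,16*pi , 99, 234*sqrt(2)]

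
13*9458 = 122954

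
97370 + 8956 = 106326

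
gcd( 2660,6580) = 140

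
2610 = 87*30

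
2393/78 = 2393/78 =30.68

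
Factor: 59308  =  2^2*14827^1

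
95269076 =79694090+15574986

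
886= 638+248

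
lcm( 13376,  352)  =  13376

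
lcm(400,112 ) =2800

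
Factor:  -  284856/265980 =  - 2^1*5^(-1 )*31^ ( -1)*83^1  =  - 166/155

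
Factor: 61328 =2^4*3833^1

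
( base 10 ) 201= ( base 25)81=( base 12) 149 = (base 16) C9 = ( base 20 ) a1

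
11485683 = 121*94923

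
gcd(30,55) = 5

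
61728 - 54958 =6770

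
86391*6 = 518346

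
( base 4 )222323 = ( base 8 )5273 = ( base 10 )2747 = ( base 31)2qj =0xabb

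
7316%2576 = 2164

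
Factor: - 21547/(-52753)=29^1 * 71^( - 1) = 29/71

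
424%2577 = 424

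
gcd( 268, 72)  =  4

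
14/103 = 14/103= 0.14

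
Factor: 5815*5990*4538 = 158066935300= 2^2 * 5^2*599^1*1163^1*2269^1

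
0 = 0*8495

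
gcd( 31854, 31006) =2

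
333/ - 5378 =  - 1 + 5045/5378 = - 0.06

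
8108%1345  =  38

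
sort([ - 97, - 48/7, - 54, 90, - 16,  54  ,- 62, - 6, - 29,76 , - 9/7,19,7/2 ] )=[ - 97, - 62,  -  54, - 29, - 16, - 48/7, - 6, - 9/7,7/2, 19, 54, 76,90] 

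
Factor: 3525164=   2^2* 23^1*38317^1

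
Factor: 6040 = 2^3 *5^1*151^1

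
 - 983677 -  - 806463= - 177214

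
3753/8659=3753/8659 = 0.43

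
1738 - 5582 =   -  3844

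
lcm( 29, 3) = 87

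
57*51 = 2907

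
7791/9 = 2597/3  =  865.67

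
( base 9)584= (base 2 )111100001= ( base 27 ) HM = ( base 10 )481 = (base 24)K1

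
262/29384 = 131/14692  =  0.01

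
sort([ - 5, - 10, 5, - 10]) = [ - 10, - 10, - 5,5]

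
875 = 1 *875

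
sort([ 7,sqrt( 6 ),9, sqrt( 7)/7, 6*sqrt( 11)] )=[ sqrt( 7 ) /7, sqrt (6),7,9,6*sqrt(11) ]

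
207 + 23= 230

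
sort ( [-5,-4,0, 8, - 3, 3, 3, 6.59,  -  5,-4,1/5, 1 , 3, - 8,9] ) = [ - 8, - 5, - 5, - 4, - 4, - 3, 0,1/5, 1,3, 3, 3, 6.59 , 8, 9]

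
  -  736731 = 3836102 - 4572833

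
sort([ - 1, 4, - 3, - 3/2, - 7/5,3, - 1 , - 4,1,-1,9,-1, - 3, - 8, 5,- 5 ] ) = [ - 8, - 5,-4, - 3, - 3,-3/2,- 7/5, - 1, - 1, - 1, - 1,  1, 3, 4, 5 , 9]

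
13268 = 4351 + 8917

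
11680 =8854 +2826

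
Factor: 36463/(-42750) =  - 2^( - 1 )*3^( - 2) * 5^( - 3)*7^1*19^( - 1 )*5209^1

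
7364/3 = 2454  +  2/3 = 2454.67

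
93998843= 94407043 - 408200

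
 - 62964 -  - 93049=30085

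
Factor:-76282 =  - 2^1  *43^1 * 887^1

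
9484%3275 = 2934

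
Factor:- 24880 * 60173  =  -1497104240 =-2^4*5^1*19^1*311^1*3167^1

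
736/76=9+13/19= 9.68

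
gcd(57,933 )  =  3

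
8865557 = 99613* 89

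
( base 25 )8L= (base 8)335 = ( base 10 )221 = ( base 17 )d0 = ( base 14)11B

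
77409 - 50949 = 26460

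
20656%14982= 5674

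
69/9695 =69/9695 = 0.01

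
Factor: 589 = 19^1*31^1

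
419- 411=8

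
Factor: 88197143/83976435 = 3^( - 2 )*5^( - 1) * 401^1*219943^1*1866143^ ( - 1)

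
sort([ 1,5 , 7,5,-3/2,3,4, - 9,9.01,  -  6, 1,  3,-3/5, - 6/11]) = [ - 9, - 6,-3/2, - 3/5, - 6/11, 1, 1,3,3,4,5,5, 7, 9.01 ]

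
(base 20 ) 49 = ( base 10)89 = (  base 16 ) 59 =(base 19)4d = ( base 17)54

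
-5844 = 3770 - 9614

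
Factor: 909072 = 2^4*3^2*59^1*107^1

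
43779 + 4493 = 48272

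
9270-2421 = 6849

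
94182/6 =15697 = 15697.00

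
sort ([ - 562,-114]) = [- 562, - 114] 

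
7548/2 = 3774 = 3774.00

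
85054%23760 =13774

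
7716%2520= 156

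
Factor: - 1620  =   -2^2*3^4*5^1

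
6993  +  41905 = 48898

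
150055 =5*30011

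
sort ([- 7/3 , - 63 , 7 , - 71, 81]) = [ - 71, - 63, - 7/3, 7,81 ] 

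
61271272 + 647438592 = 708709864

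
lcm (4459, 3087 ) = 40131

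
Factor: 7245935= 5^1*19^1 * 89^1*857^1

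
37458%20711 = 16747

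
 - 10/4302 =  - 1+2146/2151 =- 0.00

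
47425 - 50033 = -2608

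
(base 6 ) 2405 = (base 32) I5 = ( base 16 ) 245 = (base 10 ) 581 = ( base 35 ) GL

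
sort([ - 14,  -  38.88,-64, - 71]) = [ - 71,  -  64, - 38.88, - 14 ]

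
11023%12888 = 11023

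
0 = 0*647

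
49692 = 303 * 164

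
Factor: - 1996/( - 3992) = 1/2 = 2^ ( - 1)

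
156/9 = 17 + 1/3 = 17.33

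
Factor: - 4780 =  -  2^2*5^1*239^1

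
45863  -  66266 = -20403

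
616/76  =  154/19=8.11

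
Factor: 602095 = 5^1*13^1*59^1*157^1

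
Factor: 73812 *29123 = 2149626876 = 2^2*3^1 * 6151^1*29123^1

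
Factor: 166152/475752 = 161/461 = 7^1*23^1*461^( - 1)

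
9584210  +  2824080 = 12408290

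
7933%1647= 1345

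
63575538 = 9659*6582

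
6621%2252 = 2117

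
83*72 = 5976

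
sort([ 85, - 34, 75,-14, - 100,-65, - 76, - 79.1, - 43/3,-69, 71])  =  [ - 100,-79.1,-76, - 69,-65,-34, - 43/3, - 14,71 , 75,85]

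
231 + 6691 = 6922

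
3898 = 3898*1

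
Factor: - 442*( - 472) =208624=2^4*13^1*17^1*59^1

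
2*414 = 828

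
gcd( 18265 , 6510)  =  5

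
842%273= 23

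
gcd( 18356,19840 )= 4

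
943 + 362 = 1305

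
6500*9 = 58500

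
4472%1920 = 632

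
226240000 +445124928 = 671364928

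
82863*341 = 28256283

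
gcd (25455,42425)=8485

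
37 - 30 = 7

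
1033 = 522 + 511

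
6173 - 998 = 5175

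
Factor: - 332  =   - 2^2*83^1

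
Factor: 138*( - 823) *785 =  - 2^1*3^1*5^1*23^1*157^1 * 823^1 = - 89155590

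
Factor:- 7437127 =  - 59^1*233^1*541^1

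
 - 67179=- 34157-33022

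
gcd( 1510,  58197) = 1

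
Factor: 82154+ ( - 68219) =13935 = 3^1*5^1*929^1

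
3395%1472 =451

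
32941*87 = 2865867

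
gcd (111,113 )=1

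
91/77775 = 91/77775 = 0.00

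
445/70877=445/70877= 0.01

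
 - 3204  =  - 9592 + 6388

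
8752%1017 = 616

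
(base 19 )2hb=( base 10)1056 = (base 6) 4520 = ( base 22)240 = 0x420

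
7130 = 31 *230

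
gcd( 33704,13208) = 8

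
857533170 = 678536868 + 178996302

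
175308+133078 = 308386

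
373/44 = 373/44 = 8.48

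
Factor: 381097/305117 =463^ (  -  1 )* 659^(- 1)*381097^1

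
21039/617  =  21039/617  =  34.10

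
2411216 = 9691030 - 7279814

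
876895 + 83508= 960403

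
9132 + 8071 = 17203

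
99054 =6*16509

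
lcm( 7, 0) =0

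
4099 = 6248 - 2149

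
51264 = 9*5696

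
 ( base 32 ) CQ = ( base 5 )3120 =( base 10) 410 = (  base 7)1124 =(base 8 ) 632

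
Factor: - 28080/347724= - 2^2*3^1*5^1*743^( - 1 ) = - 60/743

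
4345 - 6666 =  - 2321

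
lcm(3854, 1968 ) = 92496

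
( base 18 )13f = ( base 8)611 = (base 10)393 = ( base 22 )HJ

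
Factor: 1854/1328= 927/664 = 2^( - 3)*3^2*83^( - 1)*103^1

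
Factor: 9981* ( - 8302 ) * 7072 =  - 2^6*3^2*7^1*  13^1*17^1*593^1 * 1109^1 = - 586001916864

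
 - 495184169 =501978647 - 997162816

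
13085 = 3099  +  9986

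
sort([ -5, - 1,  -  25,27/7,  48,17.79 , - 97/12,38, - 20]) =[ - 25,-20, - 97/12,-5,- 1, 27/7, 17.79, 38,48]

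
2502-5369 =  - 2867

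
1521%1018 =503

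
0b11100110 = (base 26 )8M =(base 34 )6q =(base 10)230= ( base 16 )e6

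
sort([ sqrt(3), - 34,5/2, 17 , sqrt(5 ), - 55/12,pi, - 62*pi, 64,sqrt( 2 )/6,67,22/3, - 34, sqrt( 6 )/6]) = [ -62*pi, - 34, - 34, - 55/12,  sqrt (2) /6,sqrt( 6 )/6, sqrt( 3 ), sqrt( 5),  5/2, pi, 22/3,17,64,67]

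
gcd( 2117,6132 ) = 73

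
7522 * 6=45132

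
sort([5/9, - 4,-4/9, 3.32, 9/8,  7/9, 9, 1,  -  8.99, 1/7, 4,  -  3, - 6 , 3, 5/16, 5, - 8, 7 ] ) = [-8.99, - 8 , - 6,  -  4, - 3,-4/9, 1/7, 5/16,  5/9, 7/9, 1, 9/8,  3, 3.32, 4, 5, 7,  9]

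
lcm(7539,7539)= 7539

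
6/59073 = 2/19691 = 0.00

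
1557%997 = 560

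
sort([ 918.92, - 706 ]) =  [ - 706,918.92]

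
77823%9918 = 8397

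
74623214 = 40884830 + 33738384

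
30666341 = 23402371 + 7263970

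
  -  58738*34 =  - 1997092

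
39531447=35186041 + 4345406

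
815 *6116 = 4984540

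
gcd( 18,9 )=9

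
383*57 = 21831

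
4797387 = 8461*567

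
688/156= 4 + 16/39=4.41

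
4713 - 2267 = 2446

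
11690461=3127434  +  8563027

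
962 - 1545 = -583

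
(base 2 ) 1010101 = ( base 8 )125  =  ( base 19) 49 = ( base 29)2r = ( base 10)85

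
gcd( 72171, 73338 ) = 3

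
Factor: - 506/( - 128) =253/64 = 2^( - 6)*11^1*23^1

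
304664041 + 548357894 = 853021935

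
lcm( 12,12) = 12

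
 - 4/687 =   -  1 + 683/687 = - 0.01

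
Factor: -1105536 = -2^7*3^1*2879^1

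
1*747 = 747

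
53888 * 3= 161664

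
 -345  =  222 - 567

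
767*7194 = 5517798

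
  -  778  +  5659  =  4881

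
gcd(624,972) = 12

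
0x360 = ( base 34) pe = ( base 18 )2C0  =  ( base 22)1H6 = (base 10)864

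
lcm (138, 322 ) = 966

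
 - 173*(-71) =12283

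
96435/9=10715 = 10715.00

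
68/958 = 34/479 = 0.07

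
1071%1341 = 1071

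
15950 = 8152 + 7798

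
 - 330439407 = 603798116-934237523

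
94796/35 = 94796/35 =2708.46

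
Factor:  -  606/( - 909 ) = 2/3= 2^1*3^(-1 ) 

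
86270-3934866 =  - 3848596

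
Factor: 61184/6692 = 2^6*7^(- 1 )= 64/7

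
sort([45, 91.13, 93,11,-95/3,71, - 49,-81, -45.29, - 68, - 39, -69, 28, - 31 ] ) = [ - 81, - 69 , - 68,-49, - 45.29,  -  39 ,  -  95/3, - 31, 11,28,45, 71,91.13,  93]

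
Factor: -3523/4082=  - 271/314= - 2^( - 1) * 157^(- 1) * 271^1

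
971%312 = 35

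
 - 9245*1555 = -14375975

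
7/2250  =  7/2250 = 0.00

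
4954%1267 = 1153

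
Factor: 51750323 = 41^1*1262203^1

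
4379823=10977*399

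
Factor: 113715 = 3^2*5^1*7^1 *19^2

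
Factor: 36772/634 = 58 = 2^1 *29^1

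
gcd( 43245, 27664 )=1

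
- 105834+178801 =72967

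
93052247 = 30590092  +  62462155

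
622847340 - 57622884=565224456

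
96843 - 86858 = 9985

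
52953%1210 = 923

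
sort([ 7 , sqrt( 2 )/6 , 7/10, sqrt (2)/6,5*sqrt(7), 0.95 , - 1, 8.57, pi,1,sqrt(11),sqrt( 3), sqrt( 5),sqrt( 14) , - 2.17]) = [ - 2.17, - 1, sqrt(2) /6 , sqrt(2)/6,7/10, 0.95, 1 , sqrt(3), sqrt(5),pi,sqrt( 11 ), sqrt(14) , 7, 8.57,5*sqrt( 7)]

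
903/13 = 903/13 = 69.46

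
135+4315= 4450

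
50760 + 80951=131711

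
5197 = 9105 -3908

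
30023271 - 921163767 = - 891140496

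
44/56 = 11/14 = 0.79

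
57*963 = 54891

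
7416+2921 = 10337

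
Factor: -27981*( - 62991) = 1762551171=3^5 * 2333^1*3109^1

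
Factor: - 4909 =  - 4909^1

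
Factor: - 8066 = - 2^1*37^1 * 109^1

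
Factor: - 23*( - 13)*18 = 2^1*3^2 * 13^1*23^1 = 5382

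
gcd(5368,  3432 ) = 88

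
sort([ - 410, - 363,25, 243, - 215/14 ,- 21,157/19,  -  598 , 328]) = [ - 598,-410, - 363, - 21, - 215/14, 157/19, 25,243, 328]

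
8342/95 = 87+77/95 =87.81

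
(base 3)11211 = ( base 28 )4I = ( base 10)130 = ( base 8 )202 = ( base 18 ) 74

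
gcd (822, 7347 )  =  3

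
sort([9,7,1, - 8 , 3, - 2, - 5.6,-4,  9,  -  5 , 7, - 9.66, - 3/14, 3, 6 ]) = [ - 9.66, - 8, - 5.6 ,  -  5, - 4, - 2, - 3/14, 1,3, 3, 6, 7,  7,  9, 9]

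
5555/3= 1851 + 2/3 = 1851.67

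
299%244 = 55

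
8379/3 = 2793 = 2793.00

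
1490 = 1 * 1490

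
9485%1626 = 1355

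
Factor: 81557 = 7^1 * 61^1*191^1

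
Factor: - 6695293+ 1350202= - 5345091 = - 3^2*593899^1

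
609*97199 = 59194191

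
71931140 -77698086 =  - 5766946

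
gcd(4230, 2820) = 1410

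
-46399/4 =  - 46399/4 = - 11599.75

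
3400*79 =268600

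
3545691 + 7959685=11505376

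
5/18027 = 5/18027 = 0.00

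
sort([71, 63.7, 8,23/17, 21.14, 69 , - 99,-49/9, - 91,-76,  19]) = [-99, - 91, - 76, - 49/9,  23/17, 8 , 19, 21.14, 63.7, 69,71 ]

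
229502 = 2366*97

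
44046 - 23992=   20054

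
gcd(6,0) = 6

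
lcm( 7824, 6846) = 54768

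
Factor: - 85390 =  - 2^1*5^1*8539^1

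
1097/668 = 1097/668 =1.64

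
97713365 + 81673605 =179386970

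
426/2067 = 142/689 = 0.21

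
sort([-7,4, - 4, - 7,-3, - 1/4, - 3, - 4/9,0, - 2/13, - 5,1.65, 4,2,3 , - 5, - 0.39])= [ - 7 , - 7, - 5, - 5, - 4,- 3, - 3, - 4/9, -0.39,-1/4, -2/13,  0,1.65,2, 3 , 4,4 ]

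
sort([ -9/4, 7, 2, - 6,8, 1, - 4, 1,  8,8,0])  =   [ - 6,-4,-9/4,0, 1, 1,2, 7, 8,  8,8]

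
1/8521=1/8521  =  0.00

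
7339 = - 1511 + 8850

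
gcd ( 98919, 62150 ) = 1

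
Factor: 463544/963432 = 3^(-2)*13381^ (  -  1)*57943^1 = 57943/120429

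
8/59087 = 8/59087 =0.00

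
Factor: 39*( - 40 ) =-2^3*3^1*5^1*13^1 = -1560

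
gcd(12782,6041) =7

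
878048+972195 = 1850243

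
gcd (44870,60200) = 70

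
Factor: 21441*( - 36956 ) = - 2^2*3^1*7^1* 1021^1*9239^1 = - 792373596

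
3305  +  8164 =11469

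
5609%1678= 575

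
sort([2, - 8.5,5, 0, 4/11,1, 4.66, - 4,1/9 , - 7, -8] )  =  [ - 8.5,- 8, - 7, - 4, 0,  1/9,4/11,  1, 2,4.66 , 5 ] 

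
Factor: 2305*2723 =6276515=5^1*7^1*389^1*461^1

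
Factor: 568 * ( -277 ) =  - 2^3*71^1*277^1  =  - 157336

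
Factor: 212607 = 3^2*23623^1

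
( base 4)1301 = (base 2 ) 1110001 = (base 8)161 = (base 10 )113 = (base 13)89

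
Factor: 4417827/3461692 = 2^( - 2) * 3^1 * 13^( - 1) * 571^1*2579^1*66571^ (- 1 ) 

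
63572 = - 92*( - 691)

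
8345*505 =4214225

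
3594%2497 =1097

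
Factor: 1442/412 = 7/2 = 2^( - 1 )*7^1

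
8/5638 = 4/2819 = 0.00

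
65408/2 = 32704 = 32704.00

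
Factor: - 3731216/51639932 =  - 932804/12909983 = - 2^2*281^( - 1)*45943^(-1)*233201^1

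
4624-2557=2067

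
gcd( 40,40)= 40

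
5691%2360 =971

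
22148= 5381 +16767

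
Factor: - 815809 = - 815809^1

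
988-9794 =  - 8806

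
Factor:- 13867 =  - 7^2*283^1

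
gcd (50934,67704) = 78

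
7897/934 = 7897/934 = 8.46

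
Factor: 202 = 2^1 * 101^1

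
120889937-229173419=  -  108283482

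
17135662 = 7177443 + 9958219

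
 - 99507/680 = - 147  +  453/680 = -146.33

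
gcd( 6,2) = 2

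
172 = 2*86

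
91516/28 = 22879/7 =3268.43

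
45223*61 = 2758603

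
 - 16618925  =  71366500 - 87985425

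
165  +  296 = 461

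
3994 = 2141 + 1853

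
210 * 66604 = 13986840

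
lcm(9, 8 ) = 72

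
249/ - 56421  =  -1 + 18724/18807 = - 0.00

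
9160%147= 46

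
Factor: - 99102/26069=  -  498/131 = -2^1 * 3^1*83^1* 131^( - 1) 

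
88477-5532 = 82945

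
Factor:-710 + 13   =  -697=-17^1 * 41^1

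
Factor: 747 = 3^2*83^1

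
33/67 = 33/67 = 0.49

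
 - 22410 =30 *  ( - 747) 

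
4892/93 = 4892/93 = 52.60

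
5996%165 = 56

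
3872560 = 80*48407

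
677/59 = 677/59 = 11.47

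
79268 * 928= 73560704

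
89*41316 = 3677124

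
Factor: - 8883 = -3^3  *7^1*47^1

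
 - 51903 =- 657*79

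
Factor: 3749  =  23^1 *163^1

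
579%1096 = 579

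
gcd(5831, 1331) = 1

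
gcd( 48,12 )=12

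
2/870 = 1/435= 0.00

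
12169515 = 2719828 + 9449687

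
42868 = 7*6124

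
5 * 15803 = 79015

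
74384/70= 37192/35  =  1062.63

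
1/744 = 1/744 = 0.00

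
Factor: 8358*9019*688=2^5 * 3^1 *7^1*29^1*43^1*199^1 * 311^1 =51861991776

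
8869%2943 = 40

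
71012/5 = 71012/5 =14202.40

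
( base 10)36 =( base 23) 1D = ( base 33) 13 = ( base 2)100100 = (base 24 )1C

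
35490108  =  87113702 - 51623594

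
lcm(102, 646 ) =1938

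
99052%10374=5686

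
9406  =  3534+5872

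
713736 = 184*3879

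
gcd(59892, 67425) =93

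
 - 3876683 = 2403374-6280057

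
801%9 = 0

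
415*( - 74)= - 30710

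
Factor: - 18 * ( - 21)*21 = 7938 = 2^1*3^4*7^2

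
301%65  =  41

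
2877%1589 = 1288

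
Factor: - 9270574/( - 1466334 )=4635287/733167 = 3^(-2 )*81463^ ( - 1 )*4635287^1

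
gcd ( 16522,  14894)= 22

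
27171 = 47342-20171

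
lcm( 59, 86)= 5074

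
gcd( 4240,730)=10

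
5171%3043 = 2128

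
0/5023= 0 = 0.00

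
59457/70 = 59457/70 = 849.39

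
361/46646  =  361/46646 =0.01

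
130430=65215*2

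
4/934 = 2/467 = 0.00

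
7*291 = 2037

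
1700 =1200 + 500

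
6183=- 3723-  - 9906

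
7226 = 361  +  6865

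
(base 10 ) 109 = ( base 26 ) 45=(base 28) 3p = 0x6d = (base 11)9a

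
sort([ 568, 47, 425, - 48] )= [ - 48, 47, 425, 568] 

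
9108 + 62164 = 71272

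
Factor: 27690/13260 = 2^( - 1 )*  17^( - 1)*71^1= 71/34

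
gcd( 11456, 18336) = 32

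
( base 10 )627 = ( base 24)123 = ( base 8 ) 1163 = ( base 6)2523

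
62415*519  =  32393385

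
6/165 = 2/55= 0.04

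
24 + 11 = 35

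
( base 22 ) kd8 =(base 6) 114102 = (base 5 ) 304344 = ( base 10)9974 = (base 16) 26F6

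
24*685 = 16440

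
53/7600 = 53/7600 = 0.01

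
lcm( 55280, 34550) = 276400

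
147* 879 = 129213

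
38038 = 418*91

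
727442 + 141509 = 868951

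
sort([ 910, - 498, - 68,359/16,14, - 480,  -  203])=[ - 498,  -  480, -203, - 68,  14,  359/16, 910 ] 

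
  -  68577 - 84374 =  - 152951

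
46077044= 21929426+24147618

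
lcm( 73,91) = 6643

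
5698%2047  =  1604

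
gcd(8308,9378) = 2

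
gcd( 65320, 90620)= 460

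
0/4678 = 0 =0.00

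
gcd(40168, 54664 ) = 8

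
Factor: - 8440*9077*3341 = -2^3*5^1*13^1 * 29^1*211^1*257^1*313^1 = - 255953609080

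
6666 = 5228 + 1438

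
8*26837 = 214696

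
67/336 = 67/336 = 0.20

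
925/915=1 + 2/183 = 1.01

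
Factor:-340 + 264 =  - 76 = -2^2*19^1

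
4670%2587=2083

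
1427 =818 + 609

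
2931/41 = 71 + 20/41  =  71.49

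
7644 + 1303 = 8947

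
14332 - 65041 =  - 50709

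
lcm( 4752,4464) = 147312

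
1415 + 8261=9676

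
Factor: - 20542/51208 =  - 2^( - 2 )*37^( - 1)*173^( - 1)*10271^1  =  - 10271/25604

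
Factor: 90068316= 2^2*3^1*13^1*29^1*43^1*463^1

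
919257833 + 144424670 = 1063682503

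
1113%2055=1113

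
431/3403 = 431/3403 =0.13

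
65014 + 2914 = 67928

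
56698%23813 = 9072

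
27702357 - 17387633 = 10314724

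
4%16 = 4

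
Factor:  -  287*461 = -7^1*41^1*461^1 = - 132307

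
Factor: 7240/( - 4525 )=  -  2^3 * 5^( - 1)= -8/5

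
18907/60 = 315 + 7/60 = 315.12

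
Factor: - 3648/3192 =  - 2^3*7^ ( - 1 ) = - 8/7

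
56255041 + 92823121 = 149078162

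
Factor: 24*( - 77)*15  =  -2^3*3^2*5^1*7^1*11^1  =  - 27720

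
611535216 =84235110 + 527300106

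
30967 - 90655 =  - 59688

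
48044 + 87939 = 135983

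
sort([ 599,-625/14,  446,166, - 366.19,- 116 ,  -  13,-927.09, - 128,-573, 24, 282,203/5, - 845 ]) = [ - 927.09, - 845, - 573 , - 366.19,- 128, - 116, - 625/14, - 13,  24, 203/5, 166, 282,446,599]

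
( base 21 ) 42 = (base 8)126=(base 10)86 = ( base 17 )51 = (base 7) 152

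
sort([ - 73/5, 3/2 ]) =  [- 73/5, 3/2 ]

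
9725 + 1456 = 11181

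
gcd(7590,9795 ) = 15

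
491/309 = 1+182/309  =  1.59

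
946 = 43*22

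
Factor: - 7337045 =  - 5^1*823^1* 1783^1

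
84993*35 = 2974755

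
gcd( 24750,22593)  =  3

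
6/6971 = 6/6971= 0.00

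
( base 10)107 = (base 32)3b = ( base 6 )255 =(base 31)3E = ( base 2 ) 1101011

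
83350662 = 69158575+14192087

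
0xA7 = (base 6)435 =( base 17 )9E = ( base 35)4R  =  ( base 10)167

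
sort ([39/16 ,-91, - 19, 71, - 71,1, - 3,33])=[  -  91,-71, - 19,-3,1, 39/16, 33, 71 ]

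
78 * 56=4368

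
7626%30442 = 7626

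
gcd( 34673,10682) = 1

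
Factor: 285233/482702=13/22 = 2^ ( - 1)*11^ ( - 1 ) * 13^1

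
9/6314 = 9/6314 = 0.00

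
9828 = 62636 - 52808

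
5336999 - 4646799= 690200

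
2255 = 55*41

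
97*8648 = 838856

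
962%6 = 2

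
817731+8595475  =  9413206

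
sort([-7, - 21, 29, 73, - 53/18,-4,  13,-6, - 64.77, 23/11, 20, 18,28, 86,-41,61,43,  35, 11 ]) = [-64.77, - 41 , - 21, -7,-6, - 4 ,  -  53/18,  23/11, 11,  13, 18, 20, 28,29,35, 43,61,73,  86 ] 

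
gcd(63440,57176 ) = 8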